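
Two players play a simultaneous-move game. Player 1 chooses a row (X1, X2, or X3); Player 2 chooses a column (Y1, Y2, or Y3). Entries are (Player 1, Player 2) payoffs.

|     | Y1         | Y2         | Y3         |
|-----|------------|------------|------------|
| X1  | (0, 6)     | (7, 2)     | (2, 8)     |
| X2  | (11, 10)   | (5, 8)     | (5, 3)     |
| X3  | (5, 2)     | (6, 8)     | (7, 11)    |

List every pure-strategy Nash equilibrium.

A profile is a Nash equilibrium when each player is best-responding to the other.
Player 1's best responses — vs Y1: X2 (payoff 11); vs Y2: X1 (payoff 7); vs Y3: X3 (payoff 7).
Player 2's best responses — vs X1: Y3 (payoff 8); vs X2: Y1 (payoff 10); vs X3: Y3 (payoff 11).
Mutual best responses occur at (X2, Y1) and (X3, Y3); at each, neither player gains by switching.

(X2, Y1) and (X3, Y3)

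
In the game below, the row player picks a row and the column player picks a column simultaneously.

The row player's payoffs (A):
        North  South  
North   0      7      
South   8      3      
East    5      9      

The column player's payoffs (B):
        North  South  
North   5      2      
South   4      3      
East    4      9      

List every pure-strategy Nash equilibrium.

Check mutual best responses: a cell is a NE iff neither player can gain by unilaterally deviating.
The row player's best responses — vs North: South (payoff 8); vs South: East (payoff 9).
The column player's best responses — vs North: North (payoff 5); vs South: North (payoff 4); vs East: South (payoff 9).
Mutual best responses occur at (South, North) and (East, South); at each, neither player gains by switching.

(South, North) and (East, South)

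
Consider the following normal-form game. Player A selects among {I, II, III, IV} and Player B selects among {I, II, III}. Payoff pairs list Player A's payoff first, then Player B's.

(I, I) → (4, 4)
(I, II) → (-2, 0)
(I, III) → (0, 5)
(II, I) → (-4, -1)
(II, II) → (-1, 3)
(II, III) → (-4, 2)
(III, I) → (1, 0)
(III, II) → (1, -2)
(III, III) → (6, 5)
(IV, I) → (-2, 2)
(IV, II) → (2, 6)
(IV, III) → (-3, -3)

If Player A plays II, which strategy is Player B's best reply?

II

With Player A fixed at II, Player B's payoffs are: I → -1, II → 3, III → 2.
The maximum is 3, achieved by II.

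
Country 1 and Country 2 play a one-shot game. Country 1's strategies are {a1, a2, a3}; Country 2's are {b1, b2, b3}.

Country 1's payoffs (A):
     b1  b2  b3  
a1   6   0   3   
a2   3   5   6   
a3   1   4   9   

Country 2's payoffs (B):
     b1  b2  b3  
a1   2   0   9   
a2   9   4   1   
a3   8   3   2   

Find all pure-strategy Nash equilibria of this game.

No pure-strategy Nash equilibrium

A profile is a Nash equilibrium when each player is best-responding to the other.
Country 1's best responses — vs b1: a1 (payoff 6); vs b2: a2 (payoff 5); vs b3: a3 (payoff 9).
Country 2's best responses — vs a1: b3 (payoff 9); vs a2: b1 (payoff 9); vs a3: b1 (payoff 8).
No cell has both players best-responding. For instance, Country 1's best reply to b2 is a2, but against a2 Country 2 prefers b1 over b2.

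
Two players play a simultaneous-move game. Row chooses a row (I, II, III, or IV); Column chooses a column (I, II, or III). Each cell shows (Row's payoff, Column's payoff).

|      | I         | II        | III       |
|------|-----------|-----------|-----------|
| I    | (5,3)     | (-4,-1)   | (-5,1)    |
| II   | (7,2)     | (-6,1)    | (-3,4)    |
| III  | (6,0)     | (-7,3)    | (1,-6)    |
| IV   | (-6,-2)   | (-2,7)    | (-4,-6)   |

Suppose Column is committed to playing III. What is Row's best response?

With Column fixed at III, Row's payoffs are: I → -5, II → -3, III → 1, IV → -4.
The maximum is 1, achieved by III.

III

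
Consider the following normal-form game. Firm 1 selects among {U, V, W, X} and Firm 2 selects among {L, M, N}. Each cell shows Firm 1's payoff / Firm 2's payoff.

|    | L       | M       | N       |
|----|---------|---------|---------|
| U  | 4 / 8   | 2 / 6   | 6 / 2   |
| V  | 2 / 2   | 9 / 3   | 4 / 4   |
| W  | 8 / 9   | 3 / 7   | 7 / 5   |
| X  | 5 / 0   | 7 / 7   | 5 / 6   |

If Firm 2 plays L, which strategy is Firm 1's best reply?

With Firm 2 fixed at L, Firm 1's payoffs are: U → 4, V → 2, W → 8, X → 5.
The maximum is 8, achieved by W.

W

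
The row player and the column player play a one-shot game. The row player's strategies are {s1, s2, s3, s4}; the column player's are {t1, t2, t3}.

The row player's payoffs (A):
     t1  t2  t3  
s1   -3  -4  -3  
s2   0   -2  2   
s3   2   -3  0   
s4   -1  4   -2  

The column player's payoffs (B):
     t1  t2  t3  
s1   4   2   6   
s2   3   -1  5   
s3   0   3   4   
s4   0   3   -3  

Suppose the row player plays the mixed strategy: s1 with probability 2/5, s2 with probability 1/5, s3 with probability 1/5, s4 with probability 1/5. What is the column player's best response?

t3

The column player's best reply maximizes expected payoff against the mix.
t1: (2/5)·4 + (1/5)·3 + (1/5)·0 + (1/5)·0 = 11/5
t2: (2/5)·2 + (1/5)·(-1) + (1/5)·3 + (1/5)·3 = 9/5
t3: (2/5)·6 + (1/5)·5 + (1/5)·4 + (1/5)·(-3) = 18/5
Highest expected payoff is 18/5, from t3.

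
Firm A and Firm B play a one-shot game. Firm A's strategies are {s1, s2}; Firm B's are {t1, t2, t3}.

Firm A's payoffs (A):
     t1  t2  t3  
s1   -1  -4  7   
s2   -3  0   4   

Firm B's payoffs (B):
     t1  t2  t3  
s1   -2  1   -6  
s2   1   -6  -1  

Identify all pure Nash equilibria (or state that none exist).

Find each player's best response to every opponent strategy; NE are the intersections.
Firm A's best responses — vs t1: s1 (payoff -1); vs t2: s2 (payoff 0); vs t3: s1 (payoff 7).
Firm B's best responses — vs s1: t2 (payoff 1); vs s2: t1 (payoff 1).
No cell has both players best-responding. For instance, Firm A's best reply to t3 is s1, but against s1 Firm B prefers t2 over t3.

There is no pure-strategy Nash equilibrium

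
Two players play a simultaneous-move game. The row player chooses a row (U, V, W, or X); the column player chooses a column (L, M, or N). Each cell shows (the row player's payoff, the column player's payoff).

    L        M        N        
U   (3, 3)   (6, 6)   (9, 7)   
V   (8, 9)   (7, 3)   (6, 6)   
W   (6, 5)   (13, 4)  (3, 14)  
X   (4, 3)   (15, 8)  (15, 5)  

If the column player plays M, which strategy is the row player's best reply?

With the column player fixed at M, the row player's payoffs are: U → 6, V → 7, W → 13, X → 15.
The maximum is 15, achieved by X.

X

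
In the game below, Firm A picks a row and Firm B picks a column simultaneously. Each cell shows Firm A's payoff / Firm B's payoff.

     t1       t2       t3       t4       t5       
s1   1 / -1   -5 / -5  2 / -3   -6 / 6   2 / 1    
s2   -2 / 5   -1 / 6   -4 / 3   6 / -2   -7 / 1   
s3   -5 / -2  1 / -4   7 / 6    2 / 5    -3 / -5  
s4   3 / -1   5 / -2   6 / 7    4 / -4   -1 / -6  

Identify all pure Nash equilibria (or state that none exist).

Find each player's best response to every opponent strategy; NE are the intersections.
Firm A's best responses — vs t1: s4 (payoff 3); vs t2: s4 (payoff 5); vs t3: s3 (payoff 7); vs t4: s2 (payoff 6); vs t5: s1 (payoff 2).
Firm B's best responses — vs s1: t4 (payoff 6); vs s2: t2 (payoff 6); vs s3: t3 (payoff 6); vs s4: t3 (payoff 7).
The only mutual best response is (s3, t3); neither player gains by switching there.

(s3, t3)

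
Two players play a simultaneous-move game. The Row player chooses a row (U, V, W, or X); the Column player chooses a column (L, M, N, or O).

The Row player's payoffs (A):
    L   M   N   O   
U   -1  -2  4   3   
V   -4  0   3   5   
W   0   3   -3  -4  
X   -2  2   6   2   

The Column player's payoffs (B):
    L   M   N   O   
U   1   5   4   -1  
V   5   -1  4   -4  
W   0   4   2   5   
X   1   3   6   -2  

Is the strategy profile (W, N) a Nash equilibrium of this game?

No

Holding the Column player at N: the Row player gets -3 from W but could get 6 by switching to X. The Row player has a profitable deviation.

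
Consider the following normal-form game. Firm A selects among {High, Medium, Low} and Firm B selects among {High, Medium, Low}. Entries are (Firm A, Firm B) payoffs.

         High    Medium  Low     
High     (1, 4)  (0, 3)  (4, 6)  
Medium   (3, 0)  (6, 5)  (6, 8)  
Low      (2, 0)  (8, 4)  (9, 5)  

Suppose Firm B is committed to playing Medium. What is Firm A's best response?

With Firm B fixed at Medium, Firm A's payoffs are: High → 0, Medium → 6, Low → 8.
The maximum is 8, achieved by Low.

Low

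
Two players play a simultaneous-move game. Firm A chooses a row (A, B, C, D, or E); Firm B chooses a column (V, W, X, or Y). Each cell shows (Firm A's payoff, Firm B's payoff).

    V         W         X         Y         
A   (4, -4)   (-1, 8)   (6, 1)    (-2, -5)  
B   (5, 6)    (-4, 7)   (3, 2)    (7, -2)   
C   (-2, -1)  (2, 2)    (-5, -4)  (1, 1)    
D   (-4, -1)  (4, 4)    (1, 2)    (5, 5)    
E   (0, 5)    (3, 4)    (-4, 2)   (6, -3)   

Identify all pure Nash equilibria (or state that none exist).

Find each player's best response to every opponent strategy; NE are the intersections.
Firm A's best responses — vs V: B (payoff 5); vs W: D (payoff 4); vs X: A (payoff 6); vs Y: B (payoff 7).
Firm B's best responses — vs A: W (payoff 8); vs B: W (payoff 7); vs C: W (payoff 2); vs D: Y (payoff 5); vs E: V (payoff 5).
No cell has both players best-responding. For instance, Firm A's best reply to X is A, but against A Firm B prefers W over X.

No pure-strategy Nash equilibrium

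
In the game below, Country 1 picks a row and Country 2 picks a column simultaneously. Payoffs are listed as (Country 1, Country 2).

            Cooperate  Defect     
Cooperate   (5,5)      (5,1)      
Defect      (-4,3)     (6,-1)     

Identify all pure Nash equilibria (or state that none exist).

(Cooperate, Cooperate)

Check mutual best responses: a cell is a NE iff neither player can gain by unilaterally deviating.
Country 1's best responses — vs Cooperate: Cooperate (payoff 5); vs Defect: Defect (payoff 6).
Country 2's best responses — vs Cooperate: Cooperate (payoff 5); vs Defect: Cooperate (payoff 3).
The only mutual best response is (Cooperate, Cooperate); neither player gains by switching there.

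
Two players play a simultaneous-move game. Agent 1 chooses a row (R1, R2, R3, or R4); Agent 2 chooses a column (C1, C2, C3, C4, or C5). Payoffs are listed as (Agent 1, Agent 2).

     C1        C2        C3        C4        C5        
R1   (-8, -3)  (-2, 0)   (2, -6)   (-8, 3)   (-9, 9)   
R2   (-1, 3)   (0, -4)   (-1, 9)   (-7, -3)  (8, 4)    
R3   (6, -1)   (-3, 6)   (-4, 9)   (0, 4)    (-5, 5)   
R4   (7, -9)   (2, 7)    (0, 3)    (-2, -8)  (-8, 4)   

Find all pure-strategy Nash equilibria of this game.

(R4, C2)

Find each player's best response to every opponent strategy; NE are the intersections.
Agent 1's best responses — vs C1: R4 (payoff 7); vs C2: R4 (payoff 2); vs C3: R1 (payoff 2); vs C4: R3 (payoff 0); vs C5: R2 (payoff 8).
Agent 2's best responses — vs R1: C5 (payoff 9); vs R2: C3 (payoff 9); vs R3: C3 (payoff 9); vs R4: C2 (payoff 7).
The only mutual best response is (R4, C2); neither player gains by switching there.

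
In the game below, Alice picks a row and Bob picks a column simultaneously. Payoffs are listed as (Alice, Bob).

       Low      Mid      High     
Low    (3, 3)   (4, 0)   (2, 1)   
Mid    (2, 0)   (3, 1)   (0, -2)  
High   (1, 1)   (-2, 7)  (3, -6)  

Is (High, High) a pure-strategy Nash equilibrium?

Holding Bob at High: Alice gets 3 from High, versus 2 from Low, 0 from Mid. No profitable deviation for Alice.
Holding Alice at High: Bob gets -6 from High but could get 7 by switching to Mid. Bob has a profitable deviation.

No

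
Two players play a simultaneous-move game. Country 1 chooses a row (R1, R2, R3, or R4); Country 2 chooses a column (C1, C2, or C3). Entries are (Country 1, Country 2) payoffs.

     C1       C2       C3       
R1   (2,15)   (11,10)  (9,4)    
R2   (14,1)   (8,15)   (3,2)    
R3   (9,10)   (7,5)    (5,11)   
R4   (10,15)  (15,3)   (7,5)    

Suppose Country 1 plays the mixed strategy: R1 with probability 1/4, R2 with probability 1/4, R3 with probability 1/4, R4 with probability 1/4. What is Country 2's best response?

Country 2's best reply maximizes expected payoff against the mix.
C1: (1/4)·15 + (1/4)·1 + (1/4)·10 + (1/4)·15 = 41/4
C2: (1/4)·10 + (1/4)·15 + (1/4)·5 + (1/4)·3 = 33/4
C3: (1/4)·4 + (1/4)·2 + (1/4)·11 + (1/4)·5 = 11/2
Highest expected payoff is 41/4, from C1.

C1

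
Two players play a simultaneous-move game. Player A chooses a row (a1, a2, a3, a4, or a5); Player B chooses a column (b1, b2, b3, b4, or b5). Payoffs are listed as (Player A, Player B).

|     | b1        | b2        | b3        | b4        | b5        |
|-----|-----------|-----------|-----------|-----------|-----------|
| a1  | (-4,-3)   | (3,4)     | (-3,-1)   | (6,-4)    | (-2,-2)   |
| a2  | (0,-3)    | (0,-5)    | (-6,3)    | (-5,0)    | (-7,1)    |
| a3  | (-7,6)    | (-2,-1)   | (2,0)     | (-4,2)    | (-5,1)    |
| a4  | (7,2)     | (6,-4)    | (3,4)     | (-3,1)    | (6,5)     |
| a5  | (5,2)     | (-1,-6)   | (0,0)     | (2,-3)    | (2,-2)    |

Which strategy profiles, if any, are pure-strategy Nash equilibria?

(a4, b5)

A profile is a Nash equilibrium when each player is best-responding to the other.
Player A's best responses — vs b1: a4 (payoff 7); vs b2: a4 (payoff 6); vs b3: a4 (payoff 3); vs b4: a1 (payoff 6); vs b5: a4 (payoff 6).
Player B's best responses — vs a1: b2 (payoff 4); vs a2: b3 (payoff 3); vs a3: b1 (payoff 6); vs a4: b5 (payoff 5); vs a5: b1 (payoff 2).
The only mutual best response is (a4, b5); neither player gains by switching there.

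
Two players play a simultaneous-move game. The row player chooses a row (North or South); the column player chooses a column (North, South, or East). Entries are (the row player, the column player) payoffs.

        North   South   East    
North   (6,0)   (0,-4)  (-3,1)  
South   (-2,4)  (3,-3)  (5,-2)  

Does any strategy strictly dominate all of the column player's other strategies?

Check whether one of the column player's strategies beats all alternatives regardless of what the opponent does.
North is not dominant: against North, East gives 1 > 0.
South is not dominant: against North, North gives 0 > -4.
East is not dominant: against South, North gives 4 > -2.
No single strategy is best against every opponent action.

No strictly dominant strategy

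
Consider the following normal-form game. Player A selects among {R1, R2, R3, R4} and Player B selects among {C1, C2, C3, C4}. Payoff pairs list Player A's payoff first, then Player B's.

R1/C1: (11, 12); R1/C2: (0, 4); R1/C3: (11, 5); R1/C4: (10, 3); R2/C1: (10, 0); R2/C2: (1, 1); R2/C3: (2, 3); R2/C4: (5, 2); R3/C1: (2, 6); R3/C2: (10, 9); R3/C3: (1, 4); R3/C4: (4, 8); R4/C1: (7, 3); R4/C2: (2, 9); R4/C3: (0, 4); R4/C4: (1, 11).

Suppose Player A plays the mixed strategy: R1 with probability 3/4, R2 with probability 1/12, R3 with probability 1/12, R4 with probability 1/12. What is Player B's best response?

C1

Player B's best reply maximizes expected payoff against the mix.
C1: (3/4)·12 + (1/12)·0 + (1/12)·6 + (1/12)·3 = 39/4
C2: (3/4)·4 + (1/12)·1 + (1/12)·9 + (1/12)·9 = 55/12
C3: (3/4)·5 + (1/12)·3 + (1/12)·4 + (1/12)·4 = 14/3
C4: (3/4)·3 + (1/12)·2 + (1/12)·8 + (1/12)·11 = 4
Highest expected payoff is 39/4, from C1.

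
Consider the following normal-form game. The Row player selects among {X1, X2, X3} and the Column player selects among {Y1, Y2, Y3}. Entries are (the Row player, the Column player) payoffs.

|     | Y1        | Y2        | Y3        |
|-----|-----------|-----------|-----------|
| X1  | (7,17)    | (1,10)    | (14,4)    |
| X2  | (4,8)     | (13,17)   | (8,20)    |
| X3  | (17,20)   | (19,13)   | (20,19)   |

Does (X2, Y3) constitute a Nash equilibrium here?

Holding the Column player at Y3: the Row player gets 8 from X2 but could get 20 by switching to X3. The Row player has a profitable deviation.

No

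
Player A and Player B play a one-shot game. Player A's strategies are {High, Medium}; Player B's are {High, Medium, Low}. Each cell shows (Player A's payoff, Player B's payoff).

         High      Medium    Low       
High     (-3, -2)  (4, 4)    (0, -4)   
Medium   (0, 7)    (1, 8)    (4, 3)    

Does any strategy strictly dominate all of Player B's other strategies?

Medium

A strategy is strictly dominant if it gives Player B a strictly higher payoff than every other strategy, against every choice by the opponent.
Medium strictly dominates: vs High: 4 > each of {-2, -4}; vs Medium: 8 > each of {7, 3}.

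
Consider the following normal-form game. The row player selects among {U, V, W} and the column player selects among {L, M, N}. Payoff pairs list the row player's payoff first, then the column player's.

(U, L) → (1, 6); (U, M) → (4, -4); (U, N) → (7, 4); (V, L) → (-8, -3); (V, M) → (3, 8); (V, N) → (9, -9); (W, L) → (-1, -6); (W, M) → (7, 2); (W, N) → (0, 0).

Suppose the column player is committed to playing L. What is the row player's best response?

With the column player fixed at L, the row player's payoffs are: U → 1, V → -8, W → -1.
The maximum is 1, achieved by U.

U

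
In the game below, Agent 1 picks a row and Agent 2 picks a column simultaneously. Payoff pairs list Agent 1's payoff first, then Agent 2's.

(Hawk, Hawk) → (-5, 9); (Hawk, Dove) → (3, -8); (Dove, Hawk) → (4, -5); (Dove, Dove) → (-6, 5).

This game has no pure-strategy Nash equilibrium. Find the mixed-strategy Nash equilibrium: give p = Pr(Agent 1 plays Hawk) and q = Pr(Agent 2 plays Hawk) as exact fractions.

p = 10/27, q = 1/2

Each player's mixing probability is pinned down by making the *other* player indifferent.
Agent 2 indifferent between Hawk and Dove: p·9 + (1−p)·(-5) = p·(-8) + (1−p)·5 ⟹ (-5) + 14p = 5 + (-13)p ⟹ p = 10/27.
Agent 1 indifferent between Hawk and Dove: q·(-5) + (1−q)·3 = q·4 + (1−q)·(-6) ⟹ 3 + (-8)q = (-6) + 10q ⟹ q = 1/2.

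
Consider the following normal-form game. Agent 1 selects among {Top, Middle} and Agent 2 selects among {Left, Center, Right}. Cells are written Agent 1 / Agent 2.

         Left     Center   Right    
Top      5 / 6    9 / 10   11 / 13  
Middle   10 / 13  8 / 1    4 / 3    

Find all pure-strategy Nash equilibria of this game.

(Top, Right) and (Middle, Left)

A profile is a Nash equilibrium when each player is best-responding to the other.
Agent 1's best responses — vs Left: Middle (payoff 10); vs Center: Top (payoff 9); vs Right: Top (payoff 11).
Agent 2's best responses — vs Top: Right (payoff 13); vs Middle: Left (payoff 13).
Mutual best responses occur at (Top, Right) and (Middle, Left); at each, neither player gains by switching.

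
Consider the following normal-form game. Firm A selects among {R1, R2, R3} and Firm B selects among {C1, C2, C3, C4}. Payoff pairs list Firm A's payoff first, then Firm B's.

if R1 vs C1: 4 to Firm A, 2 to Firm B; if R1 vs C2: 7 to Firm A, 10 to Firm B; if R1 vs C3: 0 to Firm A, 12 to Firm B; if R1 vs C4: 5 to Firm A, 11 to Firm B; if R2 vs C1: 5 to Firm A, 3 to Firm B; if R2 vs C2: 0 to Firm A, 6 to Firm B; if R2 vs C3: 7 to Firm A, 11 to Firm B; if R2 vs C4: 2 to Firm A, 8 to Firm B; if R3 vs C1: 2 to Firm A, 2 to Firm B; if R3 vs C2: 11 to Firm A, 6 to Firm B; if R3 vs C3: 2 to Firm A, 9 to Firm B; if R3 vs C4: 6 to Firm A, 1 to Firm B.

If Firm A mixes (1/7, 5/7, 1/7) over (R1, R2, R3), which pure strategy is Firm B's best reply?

C3

Firm B's best reply maximizes expected payoff against the mix.
C1: (1/7)·2 + (5/7)·3 + (1/7)·2 = 19/7
C2: (1/7)·10 + (5/7)·6 + (1/7)·6 = 46/7
C3: (1/7)·12 + (5/7)·11 + (1/7)·9 = 76/7
C4: (1/7)·11 + (5/7)·8 + (1/7)·1 = 52/7
Highest expected payoff is 76/7, from C3.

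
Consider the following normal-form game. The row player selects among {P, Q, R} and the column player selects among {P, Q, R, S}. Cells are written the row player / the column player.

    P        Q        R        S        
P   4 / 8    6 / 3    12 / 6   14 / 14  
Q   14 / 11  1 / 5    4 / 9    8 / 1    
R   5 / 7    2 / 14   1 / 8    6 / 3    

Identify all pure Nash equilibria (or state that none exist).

(P, S) and (Q, P)

Find each player's best response to every opponent strategy; NE are the intersections.
The row player's best responses — vs P: Q (payoff 14); vs Q: P (payoff 6); vs R: P (payoff 12); vs S: P (payoff 14).
The column player's best responses — vs P: S (payoff 14); vs Q: P (payoff 11); vs R: Q (payoff 14).
Mutual best responses occur at (P, S) and (Q, P); at each, neither player gains by switching.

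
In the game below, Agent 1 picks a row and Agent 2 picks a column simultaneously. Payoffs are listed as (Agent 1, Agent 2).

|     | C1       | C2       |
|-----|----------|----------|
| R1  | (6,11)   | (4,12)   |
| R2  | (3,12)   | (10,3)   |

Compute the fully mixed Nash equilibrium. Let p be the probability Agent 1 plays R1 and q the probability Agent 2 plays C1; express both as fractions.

p = 9/10, q = 2/3

In a mixed NE each player is indifferent between their pure strategies, so the opponent's mix sets the indifference.
Agent 2 indifferent between C1 and C2: p·11 + (1−p)·12 = p·12 + (1−p)·3 ⟹ 12 + (-1)p = 3 + 9p ⟹ p = 9/10.
Agent 1 indifferent between R1 and R2: q·6 + (1−q)·4 = q·3 + (1−q)·10 ⟹ 4 + 2q = 10 + (-7)q ⟹ q = 2/3.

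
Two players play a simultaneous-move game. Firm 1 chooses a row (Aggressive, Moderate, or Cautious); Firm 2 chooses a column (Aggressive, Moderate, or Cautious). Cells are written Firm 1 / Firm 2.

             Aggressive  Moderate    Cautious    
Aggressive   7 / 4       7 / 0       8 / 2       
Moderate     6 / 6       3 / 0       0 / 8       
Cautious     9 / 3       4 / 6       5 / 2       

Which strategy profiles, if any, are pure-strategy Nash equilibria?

None

Check mutual best responses: a cell is a NE iff neither player can gain by unilaterally deviating.
Firm 1's best responses — vs Aggressive: Cautious (payoff 9); vs Moderate: Aggressive (payoff 7); vs Cautious: Aggressive (payoff 8).
Firm 2's best responses — vs Aggressive: Aggressive (payoff 4); vs Moderate: Cautious (payoff 8); vs Cautious: Moderate (payoff 6).
No cell has both players best-responding. For instance, Firm 1's best reply to Aggressive is Cautious, but against Cautious Firm 2 prefers Moderate over Aggressive.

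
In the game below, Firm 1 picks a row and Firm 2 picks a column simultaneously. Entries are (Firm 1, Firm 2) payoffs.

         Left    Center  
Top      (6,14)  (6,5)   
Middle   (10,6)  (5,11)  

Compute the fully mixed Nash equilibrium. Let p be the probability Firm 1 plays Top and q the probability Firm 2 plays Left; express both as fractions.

p = 5/14, q = 1/5

Each player's mixing probability is pinned down by making the *other* player indifferent.
Firm 2 indifferent between Left and Center: p·14 + (1−p)·6 = p·5 + (1−p)·11 ⟹ 6 + 8p = 11 + (-6)p ⟹ p = 5/14.
Firm 1 indifferent between Top and Middle: q·6 + (1−q)·6 = q·10 + (1−q)·5 ⟹ 6 + 0q = 5 + 5q ⟹ q = 1/5.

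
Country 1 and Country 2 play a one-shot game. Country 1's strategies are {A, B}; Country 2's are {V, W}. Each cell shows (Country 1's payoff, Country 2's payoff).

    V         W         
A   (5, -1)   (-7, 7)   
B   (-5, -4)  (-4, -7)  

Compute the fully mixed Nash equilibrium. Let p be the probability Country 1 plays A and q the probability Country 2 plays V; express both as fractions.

p = 3/11, q = 3/13

Each player's mixing probability is pinned down by making the *other* player indifferent.
Country 2 indifferent between V and W: p·(-1) + (1−p)·(-4) = p·7 + (1−p)·(-7) ⟹ (-4) + 3p = (-7) + 14p ⟹ p = 3/11.
Country 1 indifferent between A and B: q·5 + (1−q)·(-7) = q·(-5) + (1−q)·(-4) ⟹ (-7) + 12q = (-4) + (-1)q ⟹ q = 3/13.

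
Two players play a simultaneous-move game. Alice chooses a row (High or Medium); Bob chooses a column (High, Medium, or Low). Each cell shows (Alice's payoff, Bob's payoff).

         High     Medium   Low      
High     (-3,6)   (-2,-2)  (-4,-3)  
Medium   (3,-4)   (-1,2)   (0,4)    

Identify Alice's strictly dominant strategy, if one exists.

Medium

A strategy is strictly dominant if it gives Alice a strictly higher payoff than every other strategy, against every choice by the opponent.
Medium strictly dominates: vs High: 3 > -3; vs Medium: -1 > -2; vs Low: 0 > -4.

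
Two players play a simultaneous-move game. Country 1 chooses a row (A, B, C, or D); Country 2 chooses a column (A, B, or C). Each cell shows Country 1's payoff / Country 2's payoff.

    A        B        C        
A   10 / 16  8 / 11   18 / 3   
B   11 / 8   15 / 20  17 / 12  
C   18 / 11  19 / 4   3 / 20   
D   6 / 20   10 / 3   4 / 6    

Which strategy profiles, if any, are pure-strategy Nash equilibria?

None

Check mutual best responses: a cell is a NE iff neither player can gain by unilaterally deviating.
Country 1's best responses — vs A: C (payoff 18); vs B: C (payoff 19); vs C: A (payoff 18).
Country 2's best responses — vs A: A (payoff 16); vs B: B (payoff 20); vs C: C (payoff 20); vs D: A (payoff 20).
No cell has both players best-responding. For instance, Country 1's best reply to B is C, but against C Country 2 prefers C over B.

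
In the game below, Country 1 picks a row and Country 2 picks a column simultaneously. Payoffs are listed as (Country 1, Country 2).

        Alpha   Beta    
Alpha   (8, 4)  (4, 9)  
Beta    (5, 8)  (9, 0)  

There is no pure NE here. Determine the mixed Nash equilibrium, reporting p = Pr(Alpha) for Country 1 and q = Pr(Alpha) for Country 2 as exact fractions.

Each player's mixing probability is pinned down by making the *other* player indifferent.
Country 2 indifferent between Alpha and Beta: p·4 + (1−p)·8 = p·9 + (1−p)·0 ⟹ 8 + (-4)p = 0 + 9p ⟹ p = 8/13.
Country 1 indifferent between Alpha and Beta: q·8 + (1−q)·4 = q·5 + (1−q)·9 ⟹ 4 + 4q = 9 + (-4)q ⟹ q = 5/8.

p = 8/13, q = 5/8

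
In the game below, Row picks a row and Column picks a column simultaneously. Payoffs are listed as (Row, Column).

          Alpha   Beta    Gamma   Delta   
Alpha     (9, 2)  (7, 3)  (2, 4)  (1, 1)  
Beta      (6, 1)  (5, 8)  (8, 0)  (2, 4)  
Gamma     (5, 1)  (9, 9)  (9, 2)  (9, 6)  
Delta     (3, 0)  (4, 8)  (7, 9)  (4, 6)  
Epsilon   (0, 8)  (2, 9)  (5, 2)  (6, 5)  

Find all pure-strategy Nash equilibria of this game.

A profile is a Nash equilibrium when each player is best-responding to the other.
Row's best responses — vs Alpha: Alpha (payoff 9); vs Beta: Gamma (payoff 9); vs Gamma: Gamma (payoff 9); vs Delta: Gamma (payoff 9).
Column's best responses — vs Alpha: Gamma (payoff 4); vs Beta: Beta (payoff 8); vs Gamma: Beta (payoff 9); vs Delta: Gamma (payoff 9); vs Epsilon: Beta (payoff 9).
The only mutual best response is (Gamma, Beta); neither player gains by switching there.

(Gamma, Beta)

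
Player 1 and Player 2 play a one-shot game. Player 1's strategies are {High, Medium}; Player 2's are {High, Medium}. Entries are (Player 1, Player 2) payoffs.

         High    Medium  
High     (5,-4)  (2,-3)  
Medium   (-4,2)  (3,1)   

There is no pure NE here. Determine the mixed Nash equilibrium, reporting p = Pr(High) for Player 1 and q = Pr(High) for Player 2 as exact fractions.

Each player's mixing probability is pinned down by making the *other* player indifferent.
Player 2 indifferent between High and Medium: p·(-4) + (1−p)·2 = p·(-3) + (1−p)·1 ⟹ 2 + (-6)p = 1 + (-4)p ⟹ p = 1/2.
Player 1 indifferent between High and Medium: q·5 + (1−q)·2 = q·(-4) + (1−q)·3 ⟹ 2 + 3q = 3 + (-7)q ⟹ q = 1/10.

p = 1/2, q = 1/10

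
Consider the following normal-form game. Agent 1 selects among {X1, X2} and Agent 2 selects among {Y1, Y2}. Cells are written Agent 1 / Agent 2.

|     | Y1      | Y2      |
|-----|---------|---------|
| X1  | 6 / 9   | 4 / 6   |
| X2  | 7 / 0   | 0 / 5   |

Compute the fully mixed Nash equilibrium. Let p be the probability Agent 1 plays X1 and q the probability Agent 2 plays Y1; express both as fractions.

Each player's mixing probability is pinned down by making the *other* player indifferent.
Agent 2 indifferent between Y1 and Y2: p·9 + (1−p)·0 = p·6 + (1−p)·5 ⟹ 0 + 9p = 5 + 1p ⟹ p = 5/8.
Agent 1 indifferent between X1 and X2: q·6 + (1−q)·4 = q·7 + (1−q)·0 ⟹ 4 + 2q = 0 + 7q ⟹ q = 4/5.

p = 5/8, q = 4/5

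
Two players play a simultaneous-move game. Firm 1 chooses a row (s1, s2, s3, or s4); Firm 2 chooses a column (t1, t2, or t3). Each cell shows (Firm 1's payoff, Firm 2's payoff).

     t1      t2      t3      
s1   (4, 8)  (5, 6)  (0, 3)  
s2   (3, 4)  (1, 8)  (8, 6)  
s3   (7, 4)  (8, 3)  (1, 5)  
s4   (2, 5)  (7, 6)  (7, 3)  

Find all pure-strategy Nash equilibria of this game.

No pure-strategy Nash equilibrium

Find each player's best response to every opponent strategy; NE are the intersections.
Firm 1's best responses — vs t1: s3 (payoff 7); vs t2: s3 (payoff 8); vs t3: s2 (payoff 8).
Firm 2's best responses — vs s1: t1 (payoff 8); vs s2: t2 (payoff 8); vs s3: t3 (payoff 5); vs s4: t2 (payoff 6).
No cell has both players best-responding. For instance, Firm 1's best reply to t1 is s3, but against s3 Firm 2 prefers t3 over t1.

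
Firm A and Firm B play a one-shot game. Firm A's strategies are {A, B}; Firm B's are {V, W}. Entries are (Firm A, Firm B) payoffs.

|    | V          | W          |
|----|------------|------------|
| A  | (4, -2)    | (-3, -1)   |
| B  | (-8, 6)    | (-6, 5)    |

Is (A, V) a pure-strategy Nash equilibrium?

Holding Firm B at V: Firm A gets 4 from A, versus -8 from B. No profitable deviation for Firm A.
Holding Firm A at A: Firm B gets -2 from V but could get -1 by switching to W. Firm B has a profitable deviation.

No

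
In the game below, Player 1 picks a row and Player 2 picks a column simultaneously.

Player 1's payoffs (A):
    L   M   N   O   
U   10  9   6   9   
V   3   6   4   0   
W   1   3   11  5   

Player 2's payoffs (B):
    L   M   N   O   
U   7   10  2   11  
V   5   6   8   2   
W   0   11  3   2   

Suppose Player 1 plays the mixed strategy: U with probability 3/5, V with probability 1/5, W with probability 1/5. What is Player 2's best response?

Player 2's best reply maximizes expected payoff against the mix.
L: (3/5)·7 + (1/5)·5 + (1/5)·0 = 26/5
M: (3/5)·10 + (1/5)·6 + (1/5)·11 = 47/5
N: (3/5)·2 + (1/5)·8 + (1/5)·3 = 17/5
O: (3/5)·11 + (1/5)·2 + (1/5)·2 = 37/5
Highest expected payoff is 47/5, from M.

M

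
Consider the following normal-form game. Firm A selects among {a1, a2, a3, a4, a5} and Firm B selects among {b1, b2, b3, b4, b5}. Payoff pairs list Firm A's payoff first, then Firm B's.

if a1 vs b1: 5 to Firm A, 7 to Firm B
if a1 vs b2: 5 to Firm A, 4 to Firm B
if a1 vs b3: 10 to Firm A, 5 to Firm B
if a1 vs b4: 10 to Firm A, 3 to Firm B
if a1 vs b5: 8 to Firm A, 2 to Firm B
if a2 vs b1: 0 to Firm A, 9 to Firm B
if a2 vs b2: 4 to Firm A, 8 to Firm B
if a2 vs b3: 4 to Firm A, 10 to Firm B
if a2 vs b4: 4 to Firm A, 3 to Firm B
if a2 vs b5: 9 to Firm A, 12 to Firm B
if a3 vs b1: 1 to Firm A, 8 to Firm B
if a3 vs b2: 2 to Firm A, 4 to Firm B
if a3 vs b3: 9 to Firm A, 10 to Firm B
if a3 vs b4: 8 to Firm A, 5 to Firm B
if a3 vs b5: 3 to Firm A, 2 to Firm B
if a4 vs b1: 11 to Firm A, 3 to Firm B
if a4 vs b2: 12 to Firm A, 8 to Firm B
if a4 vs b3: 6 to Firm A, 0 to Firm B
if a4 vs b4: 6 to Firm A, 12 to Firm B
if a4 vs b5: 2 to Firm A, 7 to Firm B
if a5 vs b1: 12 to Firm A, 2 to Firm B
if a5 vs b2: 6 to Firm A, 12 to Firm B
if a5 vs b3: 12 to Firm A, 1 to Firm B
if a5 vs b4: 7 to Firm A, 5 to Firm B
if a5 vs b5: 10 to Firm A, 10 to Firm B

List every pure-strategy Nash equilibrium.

None

A profile is a Nash equilibrium when each player is best-responding to the other.
Firm A's best responses — vs b1: a5 (payoff 12); vs b2: a4 (payoff 12); vs b3: a5 (payoff 12); vs b4: a1 (payoff 10); vs b5: a5 (payoff 10).
Firm B's best responses — vs a1: b1 (payoff 7); vs a2: b5 (payoff 12); vs a3: b3 (payoff 10); vs a4: b4 (payoff 12); vs a5: b2 (payoff 12).
No cell has both players best-responding. For instance, Firm A's best reply to b5 is a5, but against a5 Firm B prefers b2 over b5.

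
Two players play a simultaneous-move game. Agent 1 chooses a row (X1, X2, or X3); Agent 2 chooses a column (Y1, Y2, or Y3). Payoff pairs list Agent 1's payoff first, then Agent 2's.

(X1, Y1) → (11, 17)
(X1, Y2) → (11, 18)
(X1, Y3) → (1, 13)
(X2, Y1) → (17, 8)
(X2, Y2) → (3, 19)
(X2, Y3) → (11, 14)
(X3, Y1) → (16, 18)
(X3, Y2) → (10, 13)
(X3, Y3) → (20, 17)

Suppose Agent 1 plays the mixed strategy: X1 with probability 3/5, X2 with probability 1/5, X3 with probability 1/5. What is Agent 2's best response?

Compute Agent 2's expected payoff from each pure strategy against the given mix.
Y1: (3/5)·17 + (1/5)·8 + (1/5)·18 = 77/5
Y2: (3/5)·18 + (1/5)·19 + (1/5)·13 = 86/5
Y3: (3/5)·13 + (1/5)·14 + (1/5)·17 = 14
Highest expected payoff is 86/5, from Y2.

Y2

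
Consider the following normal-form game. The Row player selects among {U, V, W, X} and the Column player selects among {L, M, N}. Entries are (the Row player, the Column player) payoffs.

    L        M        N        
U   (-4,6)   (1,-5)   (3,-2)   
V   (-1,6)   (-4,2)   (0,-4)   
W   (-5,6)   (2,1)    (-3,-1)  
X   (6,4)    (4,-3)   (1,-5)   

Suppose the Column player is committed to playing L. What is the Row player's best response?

With the Column player fixed at L, the Row player's payoffs are: U → -4, V → -1, W → -5, X → 6.
The maximum is 6, achieved by X.

X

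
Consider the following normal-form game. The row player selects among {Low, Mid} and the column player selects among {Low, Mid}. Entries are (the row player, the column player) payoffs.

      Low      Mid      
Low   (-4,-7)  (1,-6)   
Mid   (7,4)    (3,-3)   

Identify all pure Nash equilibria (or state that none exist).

(Mid, Low)

Find each player's best response to every opponent strategy; NE are the intersections.
The row player's best responses — vs Low: Mid (payoff 7); vs Mid: Mid (payoff 3).
The column player's best responses — vs Low: Mid (payoff -6); vs Mid: Low (payoff 4).
The only mutual best response is (Mid, Low); neither player gains by switching there.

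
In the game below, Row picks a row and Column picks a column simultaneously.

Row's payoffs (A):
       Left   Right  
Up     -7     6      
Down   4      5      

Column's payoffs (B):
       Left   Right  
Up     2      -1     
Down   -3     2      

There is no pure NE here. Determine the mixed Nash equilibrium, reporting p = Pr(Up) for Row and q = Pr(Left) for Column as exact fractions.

In a mixed NE each player is indifferent between their pure strategies, so the opponent's mix sets the indifference.
Column indifferent between Left and Right: p·2 + (1−p)·(-3) = p·(-1) + (1−p)·2 ⟹ (-3) + 5p = 2 + (-3)p ⟹ p = 5/8.
Row indifferent between Up and Down: q·(-7) + (1−q)·6 = q·4 + (1−q)·5 ⟹ 6 + (-13)q = 5 + (-1)q ⟹ q = 1/12.

p = 5/8, q = 1/12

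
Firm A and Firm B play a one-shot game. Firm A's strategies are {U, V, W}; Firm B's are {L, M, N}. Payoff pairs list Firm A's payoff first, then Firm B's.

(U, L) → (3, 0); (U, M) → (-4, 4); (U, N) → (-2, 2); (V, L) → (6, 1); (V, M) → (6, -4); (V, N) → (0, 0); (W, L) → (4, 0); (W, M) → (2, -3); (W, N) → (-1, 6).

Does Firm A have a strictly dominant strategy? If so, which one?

V

A strategy is strictly dominant if it gives Firm A a strictly higher payoff than every other strategy, against every choice by the opponent.
V strictly dominates: vs L: 6 > each of {3, 4}; vs M: 6 > each of {-4, 2}; vs N: 0 > each of {-2, -1}.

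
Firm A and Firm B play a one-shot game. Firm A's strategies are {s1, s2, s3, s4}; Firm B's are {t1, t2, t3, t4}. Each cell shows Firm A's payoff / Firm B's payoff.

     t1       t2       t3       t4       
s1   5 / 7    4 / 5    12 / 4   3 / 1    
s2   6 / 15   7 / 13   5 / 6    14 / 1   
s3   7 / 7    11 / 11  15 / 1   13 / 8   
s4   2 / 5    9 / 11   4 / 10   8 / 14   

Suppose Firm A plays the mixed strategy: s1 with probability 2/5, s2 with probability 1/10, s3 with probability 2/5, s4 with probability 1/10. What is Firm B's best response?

t2

Firm B's best reply maximizes expected payoff against the mix.
t1: (2/5)·7 + (1/10)·15 + (2/5)·7 + (1/10)·5 = 38/5
t2: (2/5)·5 + (1/10)·13 + (2/5)·11 + (1/10)·11 = 44/5
t3: (2/5)·4 + (1/10)·6 + (2/5)·1 + (1/10)·10 = 18/5
t4: (2/5)·1 + (1/10)·1 + (2/5)·8 + (1/10)·14 = 51/10
Highest expected payoff is 44/5, from t2.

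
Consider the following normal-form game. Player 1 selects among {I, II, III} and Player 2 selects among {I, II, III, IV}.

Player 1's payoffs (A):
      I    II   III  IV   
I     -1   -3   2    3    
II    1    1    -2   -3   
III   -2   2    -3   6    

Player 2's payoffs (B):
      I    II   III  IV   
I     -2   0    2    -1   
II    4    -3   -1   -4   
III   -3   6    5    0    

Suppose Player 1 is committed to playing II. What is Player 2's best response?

With Player 1 fixed at II, Player 2's payoffs are: I → 4, II → -3, III → -1, IV → -4.
The maximum is 4, achieved by I.

I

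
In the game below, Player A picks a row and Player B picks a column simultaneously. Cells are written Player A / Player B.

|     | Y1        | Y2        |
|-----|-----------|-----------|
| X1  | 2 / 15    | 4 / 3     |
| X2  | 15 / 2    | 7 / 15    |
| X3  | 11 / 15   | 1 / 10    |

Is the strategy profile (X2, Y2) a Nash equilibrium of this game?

Holding Player B at Y2: Player A gets 7 from X2, versus 4 from X1, 1 from X3. No profitable deviation for Player A.
Holding Player A at X2: Player B gets 15 from Y2, versus 2 from Y1. No profitable deviation for Player B either.

Yes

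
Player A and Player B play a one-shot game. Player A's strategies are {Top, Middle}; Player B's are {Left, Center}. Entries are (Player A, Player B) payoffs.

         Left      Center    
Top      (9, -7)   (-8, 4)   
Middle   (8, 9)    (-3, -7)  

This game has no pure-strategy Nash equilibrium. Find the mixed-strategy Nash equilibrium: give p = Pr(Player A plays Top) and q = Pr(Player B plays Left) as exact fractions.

In a mixed NE each player is indifferent between their pure strategies, so the opponent's mix sets the indifference.
Player B indifferent between Left and Center: p·(-7) + (1−p)·9 = p·4 + (1−p)·(-7) ⟹ 9 + (-16)p = (-7) + 11p ⟹ p = 16/27.
Player A indifferent between Top and Middle: q·9 + (1−q)·(-8) = q·8 + (1−q)·(-3) ⟹ (-8) + 17q = (-3) + 11q ⟹ q = 5/6.

p = 16/27, q = 5/6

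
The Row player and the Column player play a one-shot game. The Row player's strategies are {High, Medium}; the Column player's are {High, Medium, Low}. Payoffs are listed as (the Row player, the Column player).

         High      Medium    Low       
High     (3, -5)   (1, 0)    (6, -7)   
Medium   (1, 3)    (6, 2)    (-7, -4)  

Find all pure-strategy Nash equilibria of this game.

A profile is a Nash equilibrium when each player is best-responding to the other.
The Row player's best responses — vs High: High (payoff 3); vs Medium: Medium (payoff 6); vs Low: High (payoff 6).
The Column player's best responses — vs High: Medium (payoff 0); vs Medium: High (payoff 3).
No cell has both players best-responding. For instance, the Row player's best reply to Medium is Medium, but against Medium the Column player prefers High over Medium.

No pure-strategy Nash equilibrium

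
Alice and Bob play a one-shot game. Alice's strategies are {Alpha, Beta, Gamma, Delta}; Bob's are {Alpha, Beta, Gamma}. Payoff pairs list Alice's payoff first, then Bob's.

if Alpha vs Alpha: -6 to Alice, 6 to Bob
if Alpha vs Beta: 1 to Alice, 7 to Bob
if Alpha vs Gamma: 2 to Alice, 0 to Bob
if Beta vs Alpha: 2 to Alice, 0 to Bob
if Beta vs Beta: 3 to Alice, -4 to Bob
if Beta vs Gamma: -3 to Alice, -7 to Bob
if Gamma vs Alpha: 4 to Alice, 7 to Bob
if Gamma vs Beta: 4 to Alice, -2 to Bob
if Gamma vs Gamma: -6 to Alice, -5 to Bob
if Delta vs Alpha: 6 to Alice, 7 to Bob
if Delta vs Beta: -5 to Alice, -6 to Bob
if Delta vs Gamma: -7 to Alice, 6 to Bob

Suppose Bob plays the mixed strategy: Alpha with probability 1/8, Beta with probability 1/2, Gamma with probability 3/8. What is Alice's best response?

Beta

Compute Alice's expected payoff from each pure strategy against the given mix.
Alpha: (1/8)·(-6) + (1/2)·1 + (3/8)·2 = 1/2
Beta: (1/8)·2 + (1/2)·3 + (3/8)·(-3) = 5/8
Gamma: (1/8)·4 + (1/2)·4 + (3/8)·(-6) = 1/4
Delta: (1/8)·6 + (1/2)·(-5) + (3/8)·(-7) = -35/8
Highest expected payoff is 5/8, from Beta.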